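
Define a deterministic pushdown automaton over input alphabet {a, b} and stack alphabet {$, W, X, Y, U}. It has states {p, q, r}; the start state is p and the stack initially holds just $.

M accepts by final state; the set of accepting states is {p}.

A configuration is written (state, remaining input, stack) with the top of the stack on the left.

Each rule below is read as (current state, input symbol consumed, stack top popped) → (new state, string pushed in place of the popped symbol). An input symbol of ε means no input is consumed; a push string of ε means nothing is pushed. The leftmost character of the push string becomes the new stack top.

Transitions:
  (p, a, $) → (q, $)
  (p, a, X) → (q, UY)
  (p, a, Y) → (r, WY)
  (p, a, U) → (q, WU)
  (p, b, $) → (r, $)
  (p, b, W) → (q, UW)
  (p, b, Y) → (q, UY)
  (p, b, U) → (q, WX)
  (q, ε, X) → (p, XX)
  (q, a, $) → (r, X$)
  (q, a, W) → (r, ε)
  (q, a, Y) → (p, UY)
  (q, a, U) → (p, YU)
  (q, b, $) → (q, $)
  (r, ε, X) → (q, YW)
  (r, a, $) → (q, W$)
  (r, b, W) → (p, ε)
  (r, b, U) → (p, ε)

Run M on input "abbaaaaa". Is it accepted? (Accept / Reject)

(p, abbaaaaa, $)
  read a, top $: go to q, push $ → (q, bbaaaaa, $)
  read b, top $: go to q, push $ → (q, baaaaa, $)
  read b, top $: go to q, push $ → (q, aaaaa, $)
  read a, top $: go to r, push X$ → (r, aaaa, X$)
  ε-move, top X: go to q, push YW → (q, aaaa, YW$)
  read a, top Y: go to p, push UY → (p, aaa, UYW$)
  read a, top U: go to q, push WU → (q, aa, WUYW$)
  read a, top W: go to r, push ε → (r, a, UYW$)
No transition applies at (r, a, UYW$); input not fully consumed.

Reject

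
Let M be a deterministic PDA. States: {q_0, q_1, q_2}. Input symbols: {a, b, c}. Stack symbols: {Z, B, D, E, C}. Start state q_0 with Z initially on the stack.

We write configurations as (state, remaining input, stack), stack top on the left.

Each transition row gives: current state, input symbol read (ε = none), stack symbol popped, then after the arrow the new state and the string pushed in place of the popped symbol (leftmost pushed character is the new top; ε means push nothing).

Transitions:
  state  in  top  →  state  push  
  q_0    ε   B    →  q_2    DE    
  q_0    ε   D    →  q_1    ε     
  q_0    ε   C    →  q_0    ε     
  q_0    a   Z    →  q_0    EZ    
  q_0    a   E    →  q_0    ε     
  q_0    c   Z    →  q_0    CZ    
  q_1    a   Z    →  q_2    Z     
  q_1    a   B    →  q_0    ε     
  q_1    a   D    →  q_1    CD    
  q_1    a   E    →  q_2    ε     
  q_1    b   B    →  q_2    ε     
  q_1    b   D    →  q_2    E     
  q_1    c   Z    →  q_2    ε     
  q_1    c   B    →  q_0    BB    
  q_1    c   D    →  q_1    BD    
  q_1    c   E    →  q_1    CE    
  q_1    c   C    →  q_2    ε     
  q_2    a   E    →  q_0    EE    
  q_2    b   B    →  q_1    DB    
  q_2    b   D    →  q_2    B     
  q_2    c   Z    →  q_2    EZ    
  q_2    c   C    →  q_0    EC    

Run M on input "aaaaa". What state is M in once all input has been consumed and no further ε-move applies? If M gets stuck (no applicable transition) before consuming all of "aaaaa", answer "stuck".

(q_0, aaaaa, Z)
  read a, top Z: go to q_0, push EZ → (q_0, aaaa, EZ)
  read a, top E: go to q_0, push ε → (q_0, aaa, Z)
  read a, top Z: go to q_0, push EZ → (q_0, aa, EZ)
  read a, top E: go to q_0, push ε → (q_0, a, Z)
  read a, top Z: go to q_0, push EZ → (q_0, ε, EZ)
All input consumed; M is in state q_0.

q_0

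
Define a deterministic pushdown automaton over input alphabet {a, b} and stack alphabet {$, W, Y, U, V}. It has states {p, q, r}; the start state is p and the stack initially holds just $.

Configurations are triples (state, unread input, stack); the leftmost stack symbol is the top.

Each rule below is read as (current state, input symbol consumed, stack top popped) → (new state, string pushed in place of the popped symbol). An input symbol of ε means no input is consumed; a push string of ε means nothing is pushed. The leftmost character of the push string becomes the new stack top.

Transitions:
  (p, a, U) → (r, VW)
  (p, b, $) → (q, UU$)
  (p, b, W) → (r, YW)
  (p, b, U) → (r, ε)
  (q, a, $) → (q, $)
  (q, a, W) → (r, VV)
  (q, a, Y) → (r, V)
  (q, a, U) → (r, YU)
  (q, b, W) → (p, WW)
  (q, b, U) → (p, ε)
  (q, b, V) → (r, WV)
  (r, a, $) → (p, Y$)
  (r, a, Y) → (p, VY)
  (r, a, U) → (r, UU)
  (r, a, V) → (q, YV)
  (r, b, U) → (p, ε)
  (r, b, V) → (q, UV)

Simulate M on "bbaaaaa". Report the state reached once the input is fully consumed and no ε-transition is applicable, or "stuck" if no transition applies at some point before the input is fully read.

r

(p, bbaaaaa, $)
  read b, top $: go to q, push UU$ → (q, baaaaa, UU$)
  read b, top U: go to p, push ε → (p, aaaaa, U$)
  read a, top U: go to r, push VW → (r, aaaa, VW$)
  read a, top V: go to q, push YV → (q, aaa, YVW$)
  read a, top Y: go to r, push V → (r, aa, VVW$)
  read a, top V: go to q, push YV → (q, a, YVVW$)
  read a, top Y: go to r, push V → (r, ε, VVVW$)
All input consumed; M is in state r.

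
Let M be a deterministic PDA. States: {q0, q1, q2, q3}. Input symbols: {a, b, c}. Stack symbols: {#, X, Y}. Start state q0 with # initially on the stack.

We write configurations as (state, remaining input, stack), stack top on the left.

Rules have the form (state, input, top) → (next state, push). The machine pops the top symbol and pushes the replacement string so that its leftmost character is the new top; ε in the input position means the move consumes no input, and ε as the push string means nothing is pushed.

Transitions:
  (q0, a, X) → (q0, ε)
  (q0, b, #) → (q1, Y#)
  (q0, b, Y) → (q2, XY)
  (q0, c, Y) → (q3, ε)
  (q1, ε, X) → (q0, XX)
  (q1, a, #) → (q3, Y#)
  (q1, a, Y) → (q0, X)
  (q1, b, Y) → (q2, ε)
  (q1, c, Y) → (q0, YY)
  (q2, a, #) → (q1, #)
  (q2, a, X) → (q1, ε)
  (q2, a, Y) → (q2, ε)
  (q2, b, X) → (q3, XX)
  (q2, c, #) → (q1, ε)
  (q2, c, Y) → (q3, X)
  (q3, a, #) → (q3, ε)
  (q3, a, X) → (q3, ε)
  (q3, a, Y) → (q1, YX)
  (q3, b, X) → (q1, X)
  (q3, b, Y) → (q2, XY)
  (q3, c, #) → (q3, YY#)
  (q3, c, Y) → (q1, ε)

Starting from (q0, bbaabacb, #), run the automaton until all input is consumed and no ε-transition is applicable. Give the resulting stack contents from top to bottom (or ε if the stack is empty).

(q0, bbaabacb, #) ⊢ (q1, baabacb, Y#) ⊢ (q2, aabacb, #) ⊢ (q1, abacb, #) ⊢ (q3, bacb, Y#) ⊢ (q2, acb, XY#) ⊢ (q1, cb, Y#) ⊢ (q0, b, YY#) ⊢ (q2, ε, XYY#)
All input consumed in state q2 with stack XYY#.

XYY#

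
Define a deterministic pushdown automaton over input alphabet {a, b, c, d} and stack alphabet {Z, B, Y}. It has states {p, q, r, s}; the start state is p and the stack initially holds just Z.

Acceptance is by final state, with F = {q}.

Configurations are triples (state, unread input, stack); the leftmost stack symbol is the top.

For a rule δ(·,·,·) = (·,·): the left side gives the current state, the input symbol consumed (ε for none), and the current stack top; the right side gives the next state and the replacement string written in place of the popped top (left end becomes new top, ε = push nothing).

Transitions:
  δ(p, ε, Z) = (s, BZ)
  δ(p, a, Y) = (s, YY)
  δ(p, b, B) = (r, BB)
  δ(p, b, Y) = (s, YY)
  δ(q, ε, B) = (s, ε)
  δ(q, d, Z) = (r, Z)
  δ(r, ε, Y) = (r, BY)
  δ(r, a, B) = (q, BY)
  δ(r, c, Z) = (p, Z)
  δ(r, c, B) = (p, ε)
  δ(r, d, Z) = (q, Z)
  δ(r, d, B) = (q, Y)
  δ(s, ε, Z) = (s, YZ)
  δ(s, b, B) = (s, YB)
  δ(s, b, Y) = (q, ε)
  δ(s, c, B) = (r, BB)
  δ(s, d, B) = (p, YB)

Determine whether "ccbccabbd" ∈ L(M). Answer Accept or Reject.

Reject

(p, ccbccabbd, Z)
  ε-move, top Z: go to s, push BZ → (s, ccbccabbd, BZ)
  read c, top B: go to r, push BB → (r, cbccabbd, BBZ)
  read c, top B: go to p, push ε → (p, bccabbd, BZ)
  read b, top B: go to r, push BB → (r, ccabbd, BBZ)
  read c, top B: go to p, push ε → (p, cabbd, BZ)
No transition applies at (p, cabbd, BZ); input not fully consumed.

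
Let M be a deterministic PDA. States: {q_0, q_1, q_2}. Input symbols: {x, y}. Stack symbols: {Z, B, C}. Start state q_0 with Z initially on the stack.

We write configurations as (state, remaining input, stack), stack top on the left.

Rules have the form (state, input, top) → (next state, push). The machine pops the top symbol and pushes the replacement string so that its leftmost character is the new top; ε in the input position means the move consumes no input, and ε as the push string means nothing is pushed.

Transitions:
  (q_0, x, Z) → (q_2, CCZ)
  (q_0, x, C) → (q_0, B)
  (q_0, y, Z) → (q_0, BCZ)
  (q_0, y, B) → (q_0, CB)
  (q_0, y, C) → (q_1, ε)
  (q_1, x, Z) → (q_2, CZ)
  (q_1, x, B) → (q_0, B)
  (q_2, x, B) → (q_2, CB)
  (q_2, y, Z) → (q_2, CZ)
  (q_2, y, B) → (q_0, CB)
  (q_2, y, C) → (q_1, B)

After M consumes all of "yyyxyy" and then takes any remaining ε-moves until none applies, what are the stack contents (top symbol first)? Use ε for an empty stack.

BCZ

(q_0, yyyxyy, Z)
  read y, top Z: go to q_0, push BCZ → (q_0, yyxyy, BCZ)
  read y, top B: go to q_0, push CB → (q_0, yxyy, CBCZ)
  read y, top C: go to q_1, push ε → (q_1, xyy, BCZ)
  read x, top B: go to q_0, push B → (q_0, yy, BCZ)
  read y, top B: go to q_0, push CB → (q_0, y, CBCZ)
  read y, top C: go to q_1, push ε → (q_1, ε, BCZ)
All input consumed in state q_1 with stack BCZ.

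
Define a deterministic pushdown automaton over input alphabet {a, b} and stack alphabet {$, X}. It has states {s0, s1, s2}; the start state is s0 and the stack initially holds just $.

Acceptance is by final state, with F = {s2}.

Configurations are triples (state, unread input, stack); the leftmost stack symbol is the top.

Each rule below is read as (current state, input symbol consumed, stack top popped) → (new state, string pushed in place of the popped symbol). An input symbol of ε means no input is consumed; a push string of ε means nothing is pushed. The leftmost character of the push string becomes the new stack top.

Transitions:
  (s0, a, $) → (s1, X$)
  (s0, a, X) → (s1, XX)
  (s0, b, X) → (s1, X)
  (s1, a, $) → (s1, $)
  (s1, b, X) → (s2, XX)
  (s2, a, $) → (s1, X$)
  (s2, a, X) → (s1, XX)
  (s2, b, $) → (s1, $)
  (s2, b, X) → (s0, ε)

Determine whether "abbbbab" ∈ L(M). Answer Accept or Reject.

(s0, abbbbab, $)
  read a, top $: go to s1, push X$ → (s1, bbbbab, X$)
  read b, top X: go to s2, push XX → (s2, bbbab, XX$)
  read b, top X: go to s0, push ε → (s0, bbab, X$)
  read b, top X: go to s1, push X → (s1, bab, X$)
  read b, top X: go to s2, push XX → (s2, ab, XX$)
  read a, top X: go to s1, push XX → (s1, b, XXX$)
  read b, top X: go to s2, push XX → (s2, ε, XXXX$)
All input consumed; state s2 ∈ F.

Accept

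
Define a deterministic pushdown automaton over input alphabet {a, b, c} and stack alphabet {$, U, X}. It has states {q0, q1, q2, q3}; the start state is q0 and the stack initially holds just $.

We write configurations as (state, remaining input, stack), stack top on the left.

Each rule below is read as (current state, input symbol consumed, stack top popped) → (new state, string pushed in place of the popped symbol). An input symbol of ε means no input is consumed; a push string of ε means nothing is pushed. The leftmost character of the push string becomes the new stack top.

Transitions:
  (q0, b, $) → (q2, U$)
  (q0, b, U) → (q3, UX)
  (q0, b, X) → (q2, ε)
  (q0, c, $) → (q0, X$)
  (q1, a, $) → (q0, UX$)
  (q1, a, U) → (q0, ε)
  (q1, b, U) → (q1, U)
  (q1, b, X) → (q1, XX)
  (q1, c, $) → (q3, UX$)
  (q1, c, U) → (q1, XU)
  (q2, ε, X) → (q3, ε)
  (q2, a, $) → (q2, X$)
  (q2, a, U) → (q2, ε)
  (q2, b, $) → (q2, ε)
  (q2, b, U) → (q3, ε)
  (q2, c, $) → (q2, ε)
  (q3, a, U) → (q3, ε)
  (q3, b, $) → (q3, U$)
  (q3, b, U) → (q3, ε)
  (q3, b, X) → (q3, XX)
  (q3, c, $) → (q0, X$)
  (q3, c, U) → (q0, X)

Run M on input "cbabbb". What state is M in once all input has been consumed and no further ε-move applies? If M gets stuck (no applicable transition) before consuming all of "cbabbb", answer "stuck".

(q0, cbabbb, $)
  read c, top $: go to q0, push X$ → (q0, babbb, X$)
  read b, top X: go to q2, push ε → (q2, abbb, $)
  read a, top $: go to q2, push X$ → (q2, bbb, X$)
  ε-move, top X: go to q3, push ε → (q3, bbb, $)
  read b, top $: go to q3, push U$ → (q3, bb, U$)
  read b, top U: go to q3, push ε → (q3, b, $)
  read b, top $: go to q3, push U$ → (q3, ε, U$)
All input consumed; M is in state q3.

q3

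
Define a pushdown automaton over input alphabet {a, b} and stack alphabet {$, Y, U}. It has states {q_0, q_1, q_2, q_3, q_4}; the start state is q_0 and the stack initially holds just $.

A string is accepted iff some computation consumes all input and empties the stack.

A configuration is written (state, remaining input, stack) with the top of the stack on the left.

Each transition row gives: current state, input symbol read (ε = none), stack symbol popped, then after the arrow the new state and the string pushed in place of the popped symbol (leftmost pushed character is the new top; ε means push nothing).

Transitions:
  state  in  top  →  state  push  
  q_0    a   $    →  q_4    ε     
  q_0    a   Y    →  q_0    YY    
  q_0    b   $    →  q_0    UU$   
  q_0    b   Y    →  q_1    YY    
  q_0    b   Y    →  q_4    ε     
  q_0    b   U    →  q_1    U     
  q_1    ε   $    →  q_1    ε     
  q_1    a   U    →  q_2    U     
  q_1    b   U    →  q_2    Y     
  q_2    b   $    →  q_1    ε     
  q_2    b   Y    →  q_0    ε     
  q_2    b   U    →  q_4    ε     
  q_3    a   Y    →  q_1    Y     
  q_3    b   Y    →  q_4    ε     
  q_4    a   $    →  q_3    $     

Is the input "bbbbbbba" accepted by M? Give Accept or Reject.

Accept

One accepting computation: (q_0, bbbbbbba, $) ⊢ (q_0, bbbbbba, UU$) ⊢ (q_1, bbbbba, UU$) ⊢ (q_2, bbbba, YU$) ⊢ (q_0, bbba, U$) ⊢ (q_1, bba, U$) ⊢ (q_2, ba, Y$) ⊢ (q_0, a, $) ⊢ (q_4, ε, ε)
All input consumed and the stack is empty.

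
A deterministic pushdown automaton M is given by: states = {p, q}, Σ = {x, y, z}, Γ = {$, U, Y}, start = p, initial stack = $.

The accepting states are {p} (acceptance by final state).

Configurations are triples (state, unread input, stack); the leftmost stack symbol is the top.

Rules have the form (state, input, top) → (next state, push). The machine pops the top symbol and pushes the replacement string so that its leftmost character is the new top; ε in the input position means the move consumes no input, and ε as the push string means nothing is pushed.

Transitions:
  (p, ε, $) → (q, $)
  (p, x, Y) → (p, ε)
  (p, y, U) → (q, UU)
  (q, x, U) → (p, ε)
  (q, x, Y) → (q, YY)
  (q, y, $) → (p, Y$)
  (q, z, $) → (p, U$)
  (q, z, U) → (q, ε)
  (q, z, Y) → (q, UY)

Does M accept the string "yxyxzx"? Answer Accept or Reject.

(p, yxyxzx, $) ⊢ (q, yxyxzx, $) ⊢ (p, xyxzx, Y$) ⊢ (p, yxzx, $) ⊢ (q, yxzx, $) ⊢ (p, xzx, Y$) ⊢ (p, zx, $) ⊢ (q, zx, $) ⊢ (p, x, U$)
No transition applies at (p, x, U$); input not fully consumed.

Reject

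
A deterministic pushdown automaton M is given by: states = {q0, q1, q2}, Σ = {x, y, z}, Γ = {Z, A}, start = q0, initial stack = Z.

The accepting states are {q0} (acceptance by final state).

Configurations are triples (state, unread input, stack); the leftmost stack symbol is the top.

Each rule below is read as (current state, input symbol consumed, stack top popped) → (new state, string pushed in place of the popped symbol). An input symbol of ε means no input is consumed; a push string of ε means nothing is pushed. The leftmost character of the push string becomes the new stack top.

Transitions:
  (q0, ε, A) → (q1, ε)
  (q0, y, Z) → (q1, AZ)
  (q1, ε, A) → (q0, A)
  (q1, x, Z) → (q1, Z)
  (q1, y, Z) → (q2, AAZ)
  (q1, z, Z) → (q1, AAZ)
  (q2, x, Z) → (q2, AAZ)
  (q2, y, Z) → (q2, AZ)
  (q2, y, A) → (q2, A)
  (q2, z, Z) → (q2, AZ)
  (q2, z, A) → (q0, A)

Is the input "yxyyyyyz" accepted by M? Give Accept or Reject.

Accept

(q0, yxyyyyyz, Z)
  read y, top Z: go to q1, push AZ → (q1, xyyyyyz, AZ)
  ε-move, top A: go to q0, push A → (q0, xyyyyyz, AZ)
  ε-move, top A: go to q1, push ε → (q1, xyyyyyz, Z)
  read x, top Z: go to q1, push Z → (q1, yyyyyz, Z)
  read y, top Z: go to q2, push AAZ → (q2, yyyyz, AAZ)
  read y, top A: go to q2, push A → (q2, yyyz, AAZ)
  read y, top A: go to q2, push A → (q2, yyz, AAZ)
  read y, top A: go to q2, push A → (q2, yz, AAZ)
  read y, top A: go to q2, push A → (q2, z, AAZ)
  read z, top A: go to q0, push A → (q0, ε, AAZ)
All input consumed; state q0 ∈ F.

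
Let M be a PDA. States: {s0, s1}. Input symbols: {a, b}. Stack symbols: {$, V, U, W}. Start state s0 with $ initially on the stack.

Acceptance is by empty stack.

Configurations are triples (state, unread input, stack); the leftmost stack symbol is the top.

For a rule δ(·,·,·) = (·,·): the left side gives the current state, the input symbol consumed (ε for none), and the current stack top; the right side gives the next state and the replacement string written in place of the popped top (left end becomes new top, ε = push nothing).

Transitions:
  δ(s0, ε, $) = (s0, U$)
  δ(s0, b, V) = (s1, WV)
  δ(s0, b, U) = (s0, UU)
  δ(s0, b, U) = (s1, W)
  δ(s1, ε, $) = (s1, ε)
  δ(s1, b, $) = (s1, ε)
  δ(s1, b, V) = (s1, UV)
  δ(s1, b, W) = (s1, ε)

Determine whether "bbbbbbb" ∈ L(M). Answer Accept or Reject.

No computation consumes all input and empties the stack.

Reject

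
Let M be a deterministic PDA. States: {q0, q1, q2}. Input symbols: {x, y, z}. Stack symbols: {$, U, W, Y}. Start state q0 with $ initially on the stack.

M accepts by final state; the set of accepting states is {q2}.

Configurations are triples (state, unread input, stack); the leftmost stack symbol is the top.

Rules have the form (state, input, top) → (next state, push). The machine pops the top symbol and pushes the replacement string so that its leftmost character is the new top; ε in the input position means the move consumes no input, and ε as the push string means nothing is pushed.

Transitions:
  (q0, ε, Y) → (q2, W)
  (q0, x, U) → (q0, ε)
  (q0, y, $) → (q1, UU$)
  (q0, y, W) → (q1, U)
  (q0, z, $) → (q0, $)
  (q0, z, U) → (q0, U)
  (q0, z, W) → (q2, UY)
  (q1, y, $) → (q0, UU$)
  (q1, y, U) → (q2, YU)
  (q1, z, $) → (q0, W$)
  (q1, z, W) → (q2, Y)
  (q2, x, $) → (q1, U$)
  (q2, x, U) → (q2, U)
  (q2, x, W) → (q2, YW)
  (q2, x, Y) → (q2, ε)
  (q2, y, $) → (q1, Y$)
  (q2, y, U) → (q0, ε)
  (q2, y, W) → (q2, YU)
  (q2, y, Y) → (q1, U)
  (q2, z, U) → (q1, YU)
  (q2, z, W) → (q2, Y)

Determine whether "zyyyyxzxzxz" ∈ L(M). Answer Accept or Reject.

(q0, zyyyyxzxzxz, $)
  read z, top $: go to q0, push $ → (q0, yyyyxzxzxz, $)
  read y, top $: go to q1, push UU$ → (q1, yyyxzxzxz, UU$)
  read y, top U: go to q2, push YU → (q2, yyxzxzxz, YUU$)
  read y, top Y: go to q1, push U → (q1, yxzxzxz, UUU$)
  read y, top U: go to q2, push YU → (q2, xzxzxz, YUUU$)
  read x, top Y: go to q2, push ε → (q2, zxzxz, UUU$)
  read z, top U: go to q1, push YU → (q1, xzxz, YUUU$)
No transition applies at (q1, xzxz, YUUU$); input not fully consumed.

Reject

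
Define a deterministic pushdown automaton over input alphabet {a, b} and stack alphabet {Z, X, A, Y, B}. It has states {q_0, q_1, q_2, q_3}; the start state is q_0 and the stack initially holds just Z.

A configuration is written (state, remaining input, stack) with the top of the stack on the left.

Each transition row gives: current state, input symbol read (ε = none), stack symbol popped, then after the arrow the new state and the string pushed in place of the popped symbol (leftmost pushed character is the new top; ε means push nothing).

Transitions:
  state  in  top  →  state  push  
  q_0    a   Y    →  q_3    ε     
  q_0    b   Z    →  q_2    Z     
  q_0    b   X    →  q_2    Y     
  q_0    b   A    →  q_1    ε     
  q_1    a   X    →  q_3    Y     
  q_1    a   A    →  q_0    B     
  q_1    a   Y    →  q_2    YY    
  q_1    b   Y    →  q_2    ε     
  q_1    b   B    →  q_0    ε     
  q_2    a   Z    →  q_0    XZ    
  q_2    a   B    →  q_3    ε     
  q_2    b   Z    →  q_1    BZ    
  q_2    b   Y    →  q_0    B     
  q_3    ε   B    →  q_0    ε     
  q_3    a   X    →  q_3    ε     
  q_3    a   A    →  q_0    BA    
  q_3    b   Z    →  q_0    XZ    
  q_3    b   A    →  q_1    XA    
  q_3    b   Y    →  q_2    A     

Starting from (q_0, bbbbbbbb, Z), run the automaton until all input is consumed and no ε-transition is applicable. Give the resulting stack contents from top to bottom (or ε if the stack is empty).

BZ

(q_0, bbbbbbbb, Z)
  read b, top Z: go to q_2, push Z → (q_2, bbbbbbb, Z)
  read b, top Z: go to q_1, push BZ → (q_1, bbbbbb, BZ)
  read b, top B: go to q_0, push ε → (q_0, bbbbb, Z)
  read b, top Z: go to q_2, push Z → (q_2, bbbb, Z)
  read b, top Z: go to q_1, push BZ → (q_1, bbb, BZ)
  read b, top B: go to q_0, push ε → (q_0, bb, Z)
  read b, top Z: go to q_2, push Z → (q_2, b, Z)
  read b, top Z: go to q_1, push BZ → (q_1, ε, BZ)
All input consumed in state q_1 with stack BZ.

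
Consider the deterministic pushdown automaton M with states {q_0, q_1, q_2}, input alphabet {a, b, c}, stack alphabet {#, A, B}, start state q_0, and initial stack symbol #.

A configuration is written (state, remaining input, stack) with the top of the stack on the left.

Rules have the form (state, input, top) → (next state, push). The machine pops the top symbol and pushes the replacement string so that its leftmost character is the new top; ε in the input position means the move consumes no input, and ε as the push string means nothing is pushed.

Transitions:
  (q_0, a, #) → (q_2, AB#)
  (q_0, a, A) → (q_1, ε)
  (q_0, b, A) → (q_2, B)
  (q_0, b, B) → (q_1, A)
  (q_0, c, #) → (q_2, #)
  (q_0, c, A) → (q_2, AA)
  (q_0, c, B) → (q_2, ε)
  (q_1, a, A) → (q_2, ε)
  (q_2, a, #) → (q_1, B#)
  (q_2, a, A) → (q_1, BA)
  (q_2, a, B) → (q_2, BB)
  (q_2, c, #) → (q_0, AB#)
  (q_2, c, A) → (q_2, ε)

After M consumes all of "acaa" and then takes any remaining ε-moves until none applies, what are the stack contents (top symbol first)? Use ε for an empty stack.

BBB#

(q_0, acaa, #) ⊢ (q_2, caa, AB#) ⊢ (q_2, aa, B#) ⊢ (q_2, a, BB#) ⊢ (q_2, ε, BBB#)
All input consumed in state q_2 with stack BBB#.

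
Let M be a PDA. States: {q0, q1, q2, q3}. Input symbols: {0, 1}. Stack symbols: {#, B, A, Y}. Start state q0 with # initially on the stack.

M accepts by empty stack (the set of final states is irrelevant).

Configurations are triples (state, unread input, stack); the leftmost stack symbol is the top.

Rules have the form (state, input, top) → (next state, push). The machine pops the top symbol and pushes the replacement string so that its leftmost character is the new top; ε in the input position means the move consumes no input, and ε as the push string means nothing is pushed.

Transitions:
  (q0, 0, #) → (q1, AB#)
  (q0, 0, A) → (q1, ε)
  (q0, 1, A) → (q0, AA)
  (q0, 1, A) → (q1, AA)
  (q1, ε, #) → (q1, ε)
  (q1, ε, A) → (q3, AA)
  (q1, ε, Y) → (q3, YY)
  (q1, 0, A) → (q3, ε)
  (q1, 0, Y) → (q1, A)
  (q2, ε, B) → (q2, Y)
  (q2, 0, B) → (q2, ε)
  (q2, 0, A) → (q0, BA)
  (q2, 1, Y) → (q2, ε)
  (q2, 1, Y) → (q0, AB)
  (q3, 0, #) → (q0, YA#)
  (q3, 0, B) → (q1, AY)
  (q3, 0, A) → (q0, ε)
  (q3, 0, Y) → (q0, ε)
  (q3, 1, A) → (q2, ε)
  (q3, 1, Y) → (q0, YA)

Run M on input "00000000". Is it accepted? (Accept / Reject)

Accept

One accepting computation: (q0, 00000000, #) ⊢ (q1, 0000000, AB#) ⊢ (q3, 000000, B#) ⊢ (q1, 00000, AY#) ⊢ (q3, 00000, AAY#) ⊢ (q0, 0000, AY#) ⊢ (q1, 000, Y#) ⊢ (q1, 00, A#) ⊢ (q3, 00, AA#) ⊢ (q0, 0, A#) ⊢ (q1, ε, #) ⊢ (q1, ε, ε)
All input consumed and the stack is empty.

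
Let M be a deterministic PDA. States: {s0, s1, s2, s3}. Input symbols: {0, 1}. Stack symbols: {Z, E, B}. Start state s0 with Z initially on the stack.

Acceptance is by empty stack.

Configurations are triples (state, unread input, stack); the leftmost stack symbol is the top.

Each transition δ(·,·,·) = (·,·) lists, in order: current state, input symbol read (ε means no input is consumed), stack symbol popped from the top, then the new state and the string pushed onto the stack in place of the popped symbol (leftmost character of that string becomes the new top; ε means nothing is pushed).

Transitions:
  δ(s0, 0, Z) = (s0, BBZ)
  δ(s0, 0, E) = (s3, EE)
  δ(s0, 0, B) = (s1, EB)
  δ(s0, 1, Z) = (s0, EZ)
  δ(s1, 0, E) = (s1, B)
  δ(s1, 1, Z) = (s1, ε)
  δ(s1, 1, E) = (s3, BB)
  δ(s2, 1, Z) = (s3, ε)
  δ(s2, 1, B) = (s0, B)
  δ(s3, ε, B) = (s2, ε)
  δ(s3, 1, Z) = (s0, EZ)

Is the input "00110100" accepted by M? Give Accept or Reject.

(s0, 00110100, Z)
  read 0, top Z: go to s0, push BBZ → (s0, 0110100, BBZ)
  read 0, top B: go to s1, push EB → (s1, 110100, EBBZ)
  read 1, top E: go to s3, push BB → (s3, 10100, BBBBZ)
  ε-move, top B: go to s2, push ε → (s2, 10100, BBBZ)
  read 1, top B: go to s0, push B → (s0, 0100, BBBZ)
  read 0, top B: go to s1, push EB → (s1, 100, EBBBZ)
  read 1, top E: go to s3, push BB → (s3, 00, BBBBBZ)
  ε-move, top B: go to s2, push ε → (s2, 00, BBBBZ)
No transition applies at (s2, 00, BBBBZ); input not fully consumed.

Reject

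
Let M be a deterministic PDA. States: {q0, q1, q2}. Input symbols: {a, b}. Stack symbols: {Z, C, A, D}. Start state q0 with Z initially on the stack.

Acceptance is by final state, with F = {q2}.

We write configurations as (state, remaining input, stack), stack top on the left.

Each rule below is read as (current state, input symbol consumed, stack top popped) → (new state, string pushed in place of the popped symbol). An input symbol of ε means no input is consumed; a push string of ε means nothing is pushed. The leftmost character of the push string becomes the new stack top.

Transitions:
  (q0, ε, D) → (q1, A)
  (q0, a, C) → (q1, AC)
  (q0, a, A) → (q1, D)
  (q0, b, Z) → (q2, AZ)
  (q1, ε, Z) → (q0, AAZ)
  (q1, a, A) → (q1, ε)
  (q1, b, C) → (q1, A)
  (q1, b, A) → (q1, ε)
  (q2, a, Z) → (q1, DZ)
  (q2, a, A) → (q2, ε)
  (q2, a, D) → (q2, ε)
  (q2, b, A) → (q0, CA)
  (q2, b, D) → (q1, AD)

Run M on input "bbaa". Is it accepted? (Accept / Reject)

Reject

(q0, bbaa, Z) ⊢ (q2, baa, AZ) ⊢ (q0, aa, CAZ) ⊢ (q1, a, ACAZ) ⊢ (q1, ε, CAZ)
All input consumed; state q1 ∉ F and no further ε-move applies.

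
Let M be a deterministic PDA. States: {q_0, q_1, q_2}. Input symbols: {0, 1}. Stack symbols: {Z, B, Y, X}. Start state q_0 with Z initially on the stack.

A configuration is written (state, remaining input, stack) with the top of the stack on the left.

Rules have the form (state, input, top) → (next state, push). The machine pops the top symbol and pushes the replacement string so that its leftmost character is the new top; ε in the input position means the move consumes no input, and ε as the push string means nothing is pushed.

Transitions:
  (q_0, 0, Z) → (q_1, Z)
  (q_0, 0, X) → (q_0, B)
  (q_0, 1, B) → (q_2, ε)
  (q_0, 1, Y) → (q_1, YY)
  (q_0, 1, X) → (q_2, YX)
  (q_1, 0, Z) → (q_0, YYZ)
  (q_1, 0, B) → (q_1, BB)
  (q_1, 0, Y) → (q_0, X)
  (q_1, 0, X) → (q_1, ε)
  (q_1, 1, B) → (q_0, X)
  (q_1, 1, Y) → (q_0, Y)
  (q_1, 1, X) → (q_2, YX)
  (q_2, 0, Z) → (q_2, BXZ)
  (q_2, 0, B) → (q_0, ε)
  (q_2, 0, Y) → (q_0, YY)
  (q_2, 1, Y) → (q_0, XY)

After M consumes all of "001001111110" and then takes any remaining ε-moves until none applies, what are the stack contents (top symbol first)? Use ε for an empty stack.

(q_0, 001001111110, Z)
  read 0, top Z: go to q_1, push Z → (q_1, 01001111110, Z)
  read 0, top Z: go to q_0, push YYZ → (q_0, 1001111110, YYZ)
  read 1, top Y: go to q_1, push YY → (q_1, 001111110, YYYZ)
  read 0, top Y: go to q_0, push X → (q_0, 01111110, XYYZ)
  read 0, top X: go to q_0, push B → (q_0, 1111110, BYYZ)
  read 1, top B: go to q_2, push ε → (q_2, 111110, YYZ)
  read 1, top Y: go to q_0, push XY → (q_0, 11110, XYYZ)
  read 1, top X: go to q_2, push YX → (q_2, 1110, YXYYZ)
  read 1, top Y: go to q_0, push XY → (q_0, 110, XYXYYZ)
  read 1, top X: go to q_2, push YX → (q_2, 10, YXYXYYZ)
  read 1, top Y: go to q_0, push XY → (q_0, 0, XYXYXYYZ)
  read 0, top X: go to q_0, push B → (q_0, ε, BYXYXYYZ)
All input consumed in state q_0 with stack BYXYXYYZ.

BYXYXYYZ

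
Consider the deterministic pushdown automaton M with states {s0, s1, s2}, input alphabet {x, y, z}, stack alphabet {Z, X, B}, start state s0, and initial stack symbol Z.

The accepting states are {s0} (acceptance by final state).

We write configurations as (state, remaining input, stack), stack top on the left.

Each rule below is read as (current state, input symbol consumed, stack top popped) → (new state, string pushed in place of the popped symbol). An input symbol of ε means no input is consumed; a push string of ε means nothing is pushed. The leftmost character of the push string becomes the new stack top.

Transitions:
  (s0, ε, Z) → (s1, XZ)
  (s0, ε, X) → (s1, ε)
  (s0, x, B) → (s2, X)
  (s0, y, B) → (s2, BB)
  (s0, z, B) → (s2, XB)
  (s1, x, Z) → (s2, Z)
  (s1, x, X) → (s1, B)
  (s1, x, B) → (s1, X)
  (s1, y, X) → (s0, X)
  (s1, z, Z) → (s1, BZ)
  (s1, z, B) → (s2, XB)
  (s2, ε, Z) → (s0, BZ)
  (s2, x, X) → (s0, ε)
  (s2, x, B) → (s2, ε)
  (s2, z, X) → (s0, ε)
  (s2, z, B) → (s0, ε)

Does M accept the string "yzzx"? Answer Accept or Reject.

(s0, yzzx, Z)
  ε-move, top Z: go to s1, push XZ → (s1, yzzx, XZ)
  read y, top X: go to s0, push X → (s0, zzx, XZ)
  ε-move, top X: go to s1, push ε → (s1, zzx, Z)
  read z, top Z: go to s1, push BZ → (s1, zx, BZ)
  read z, top B: go to s2, push XB → (s2, x, XBZ)
  read x, top X: go to s0, push ε → (s0, ε, BZ)
All input consumed; state s0 ∈ F.

Accept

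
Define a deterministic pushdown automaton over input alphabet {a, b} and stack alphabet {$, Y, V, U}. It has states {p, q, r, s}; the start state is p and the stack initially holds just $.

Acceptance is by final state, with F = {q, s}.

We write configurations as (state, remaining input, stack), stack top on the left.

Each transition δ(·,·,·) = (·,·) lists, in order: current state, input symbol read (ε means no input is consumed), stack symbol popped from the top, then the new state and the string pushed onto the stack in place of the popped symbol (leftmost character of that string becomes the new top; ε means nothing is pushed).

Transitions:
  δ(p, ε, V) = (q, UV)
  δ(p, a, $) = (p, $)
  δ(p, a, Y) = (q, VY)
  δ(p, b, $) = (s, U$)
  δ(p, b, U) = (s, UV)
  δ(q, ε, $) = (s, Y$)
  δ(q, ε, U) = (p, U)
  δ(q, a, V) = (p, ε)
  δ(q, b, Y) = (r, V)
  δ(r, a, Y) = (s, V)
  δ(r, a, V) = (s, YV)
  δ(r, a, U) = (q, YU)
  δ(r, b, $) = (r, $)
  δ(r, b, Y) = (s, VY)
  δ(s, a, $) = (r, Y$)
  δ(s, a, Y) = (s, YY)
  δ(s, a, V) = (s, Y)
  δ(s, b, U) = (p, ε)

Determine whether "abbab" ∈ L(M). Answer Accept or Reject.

Accept

(p, abbab, $)
  read a, top $: go to p, push $ → (p, bbab, $)
  read b, top $: go to s, push U$ → (s, bab, U$)
  read b, top U: go to p, push ε → (p, ab, $)
  read a, top $: go to p, push $ → (p, b, $)
  read b, top $: go to s, push U$ → (s, ε, U$)
All input consumed; state s ∈ F.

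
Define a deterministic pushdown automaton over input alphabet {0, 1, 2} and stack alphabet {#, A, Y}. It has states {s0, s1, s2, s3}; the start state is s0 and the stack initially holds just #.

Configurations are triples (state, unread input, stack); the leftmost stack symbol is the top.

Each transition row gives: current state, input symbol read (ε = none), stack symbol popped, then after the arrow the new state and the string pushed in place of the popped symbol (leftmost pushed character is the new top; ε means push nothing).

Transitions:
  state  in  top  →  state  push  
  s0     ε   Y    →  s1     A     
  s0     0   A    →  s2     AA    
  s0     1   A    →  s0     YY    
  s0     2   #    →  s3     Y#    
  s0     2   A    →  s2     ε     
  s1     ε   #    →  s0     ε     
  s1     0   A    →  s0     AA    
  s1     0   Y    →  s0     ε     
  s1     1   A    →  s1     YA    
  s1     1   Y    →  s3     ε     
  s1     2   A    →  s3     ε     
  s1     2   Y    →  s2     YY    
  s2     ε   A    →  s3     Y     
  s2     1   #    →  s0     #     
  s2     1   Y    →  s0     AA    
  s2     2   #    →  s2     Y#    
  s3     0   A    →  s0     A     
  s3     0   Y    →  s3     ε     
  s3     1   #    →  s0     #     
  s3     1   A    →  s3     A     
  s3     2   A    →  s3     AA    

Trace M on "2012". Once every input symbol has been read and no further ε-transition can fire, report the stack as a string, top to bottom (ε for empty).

Y#

(s0, 2012, #) ⊢ (s3, 012, Y#) ⊢ (s3, 12, #) ⊢ (s0, 2, #) ⊢ (s3, ε, Y#)
All input consumed in state s3 with stack Y#.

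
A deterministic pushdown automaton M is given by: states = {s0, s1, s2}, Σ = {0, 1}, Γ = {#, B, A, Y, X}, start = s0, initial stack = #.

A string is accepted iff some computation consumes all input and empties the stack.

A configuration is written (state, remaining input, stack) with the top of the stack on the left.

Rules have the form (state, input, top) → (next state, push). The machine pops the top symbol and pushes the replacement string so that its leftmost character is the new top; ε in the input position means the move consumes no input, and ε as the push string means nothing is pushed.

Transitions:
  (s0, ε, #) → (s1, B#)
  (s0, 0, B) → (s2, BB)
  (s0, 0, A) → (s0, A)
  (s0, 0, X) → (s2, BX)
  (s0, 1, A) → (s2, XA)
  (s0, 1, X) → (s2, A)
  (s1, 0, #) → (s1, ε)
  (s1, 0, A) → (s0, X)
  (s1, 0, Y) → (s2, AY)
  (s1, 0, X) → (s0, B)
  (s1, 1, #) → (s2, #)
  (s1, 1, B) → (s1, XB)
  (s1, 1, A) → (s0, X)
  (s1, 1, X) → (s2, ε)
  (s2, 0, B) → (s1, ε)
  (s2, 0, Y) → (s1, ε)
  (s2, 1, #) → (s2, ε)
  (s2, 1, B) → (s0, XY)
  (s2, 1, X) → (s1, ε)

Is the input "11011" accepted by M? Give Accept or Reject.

Accept

(s0, 11011, #) ⊢ (s1, 11011, B#) ⊢ (s1, 1011, XB#) ⊢ (s2, 011, B#) ⊢ (s1, 11, #) ⊢ (s2, 1, #) ⊢ (s2, ε, ε)
All input consumed and the stack is empty.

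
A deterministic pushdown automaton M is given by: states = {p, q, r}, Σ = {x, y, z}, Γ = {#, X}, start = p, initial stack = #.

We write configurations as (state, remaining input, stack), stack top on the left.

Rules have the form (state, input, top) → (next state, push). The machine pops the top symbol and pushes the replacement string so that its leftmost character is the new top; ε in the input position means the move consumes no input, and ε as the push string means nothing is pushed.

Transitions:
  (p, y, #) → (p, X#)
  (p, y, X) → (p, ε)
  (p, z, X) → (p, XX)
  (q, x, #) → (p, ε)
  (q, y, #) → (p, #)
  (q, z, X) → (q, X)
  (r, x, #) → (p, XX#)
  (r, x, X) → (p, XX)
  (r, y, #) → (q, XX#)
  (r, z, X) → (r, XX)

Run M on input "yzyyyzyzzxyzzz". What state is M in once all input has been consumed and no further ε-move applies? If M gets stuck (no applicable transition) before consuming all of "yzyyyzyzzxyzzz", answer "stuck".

stuck

(p, yzyyyzyzzxyzzz, #) ⊢ (p, zyyyzyzzxyzzz, X#) ⊢ (p, yyyzyzzxyzzz, XX#) ⊢ (p, yyzyzzxyzzz, X#) ⊢ (p, yzyzzxyzzz, #) ⊢ (p, zyzzxyzzz, X#) ⊢ (p, yzzxyzzz, XX#) ⊢ (p, zzxyzzz, X#) ⊢ (p, zxyzzz, XX#) ⊢ (p, xyzzz, XXX#)
No transition for (p, x, top X); M blocks with input xyzzz remaining.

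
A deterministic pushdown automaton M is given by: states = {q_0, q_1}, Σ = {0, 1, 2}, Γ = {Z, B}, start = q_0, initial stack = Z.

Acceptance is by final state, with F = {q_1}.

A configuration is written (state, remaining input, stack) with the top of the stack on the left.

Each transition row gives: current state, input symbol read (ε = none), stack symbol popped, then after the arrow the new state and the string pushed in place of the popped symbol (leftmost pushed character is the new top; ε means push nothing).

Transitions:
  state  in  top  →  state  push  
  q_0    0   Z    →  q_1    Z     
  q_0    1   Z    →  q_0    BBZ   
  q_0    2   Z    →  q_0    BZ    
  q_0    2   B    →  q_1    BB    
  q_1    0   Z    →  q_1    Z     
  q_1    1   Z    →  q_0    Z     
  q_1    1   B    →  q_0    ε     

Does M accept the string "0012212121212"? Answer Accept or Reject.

Accept

(q_0, 0012212121212, Z)
  read 0, top Z: go to q_1, push Z → (q_1, 012212121212, Z)
  read 0, top Z: go to q_1, push Z → (q_1, 12212121212, Z)
  read 1, top Z: go to q_0, push Z → (q_0, 2212121212, Z)
  read 2, top Z: go to q_0, push BZ → (q_0, 212121212, BZ)
  read 2, top B: go to q_1, push BB → (q_1, 12121212, BBZ)
  read 1, top B: go to q_0, push ε → (q_0, 2121212, BZ)
  read 2, top B: go to q_1, push BB → (q_1, 121212, BBZ)
  read 1, top B: go to q_0, push ε → (q_0, 21212, BZ)
  read 2, top B: go to q_1, push BB → (q_1, 1212, BBZ)
  read 1, top B: go to q_0, push ε → (q_0, 212, BZ)
  read 2, top B: go to q_1, push BB → (q_1, 12, BBZ)
  read 1, top B: go to q_0, push ε → (q_0, 2, BZ)
  read 2, top B: go to q_1, push BB → (q_1, ε, BBZ)
All input consumed; state q_1 ∈ F.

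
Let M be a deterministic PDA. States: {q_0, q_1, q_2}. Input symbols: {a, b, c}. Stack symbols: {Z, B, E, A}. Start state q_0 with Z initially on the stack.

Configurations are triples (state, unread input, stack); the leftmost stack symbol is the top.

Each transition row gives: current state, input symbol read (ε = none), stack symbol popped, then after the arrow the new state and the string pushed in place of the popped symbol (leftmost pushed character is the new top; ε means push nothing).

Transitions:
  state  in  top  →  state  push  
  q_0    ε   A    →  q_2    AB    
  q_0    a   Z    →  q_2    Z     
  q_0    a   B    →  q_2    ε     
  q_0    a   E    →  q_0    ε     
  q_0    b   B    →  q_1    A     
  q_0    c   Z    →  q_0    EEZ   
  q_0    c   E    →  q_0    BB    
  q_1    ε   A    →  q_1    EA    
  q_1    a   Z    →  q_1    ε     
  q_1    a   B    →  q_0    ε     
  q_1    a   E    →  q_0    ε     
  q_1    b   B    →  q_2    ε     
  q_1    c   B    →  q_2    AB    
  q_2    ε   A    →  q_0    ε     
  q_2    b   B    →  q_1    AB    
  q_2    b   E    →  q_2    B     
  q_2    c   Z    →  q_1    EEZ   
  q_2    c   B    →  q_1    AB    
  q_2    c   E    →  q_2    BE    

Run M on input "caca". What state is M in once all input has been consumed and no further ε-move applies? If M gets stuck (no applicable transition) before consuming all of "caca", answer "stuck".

q_2

(q_0, caca, Z)
  read c, top Z: go to q_0, push EEZ → (q_0, aca, EEZ)
  read a, top E: go to q_0, push ε → (q_0, ca, EZ)
  read c, top E: go to q_0, push BB → (q_0, a, BBZ)
  read a, top B: go to q_2, push ε → (q_2, ε, BZ)
All input consumed; M is in state q_2.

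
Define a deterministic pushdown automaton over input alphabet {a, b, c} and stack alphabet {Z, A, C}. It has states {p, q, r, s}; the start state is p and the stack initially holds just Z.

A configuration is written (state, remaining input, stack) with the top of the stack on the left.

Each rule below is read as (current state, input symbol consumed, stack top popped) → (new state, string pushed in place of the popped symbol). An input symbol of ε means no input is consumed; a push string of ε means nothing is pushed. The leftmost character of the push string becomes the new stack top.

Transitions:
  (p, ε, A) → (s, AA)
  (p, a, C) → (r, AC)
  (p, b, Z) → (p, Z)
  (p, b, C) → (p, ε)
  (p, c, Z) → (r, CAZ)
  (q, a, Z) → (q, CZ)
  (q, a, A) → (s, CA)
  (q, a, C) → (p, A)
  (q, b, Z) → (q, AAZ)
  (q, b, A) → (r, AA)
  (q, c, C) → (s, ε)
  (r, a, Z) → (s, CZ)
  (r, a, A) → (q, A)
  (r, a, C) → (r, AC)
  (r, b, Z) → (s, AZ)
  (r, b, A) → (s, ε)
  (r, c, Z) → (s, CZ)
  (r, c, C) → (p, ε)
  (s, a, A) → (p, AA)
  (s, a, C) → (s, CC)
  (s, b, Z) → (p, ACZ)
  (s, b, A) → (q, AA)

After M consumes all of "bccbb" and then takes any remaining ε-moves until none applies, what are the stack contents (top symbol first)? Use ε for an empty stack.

(p, bccbb, Z)
  read b, top Z: go to p, push Z → (p, ccbb, Z)
  read c, top Z: go to r, push CAZ → (r, cbb, CAZ)
  read c, top C: go to p, push ε → (p, bb, AZ)
  ε-move, top A: go to s, push AA → (s, bb, AAZ)
  read b, top A: go to q, push AA → (q, b, AAAZ)
  read b, top A: go to r, push AA → (r, ε, AAAAZ)
All input consumed in state r with stack AAAAZ.

AAAAZ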